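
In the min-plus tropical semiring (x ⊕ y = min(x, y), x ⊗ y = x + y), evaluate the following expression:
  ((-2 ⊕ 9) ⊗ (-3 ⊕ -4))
((-2 ⊕ 9) ⊗ (-3 ⊕ -4)) = -6

Expand innermost to outermost. Recall ⊕ takes the minimum of its arguments and ⊗ takes their sum. Working out the expression ((-2 ⊕ 9) ⊗ (-3 ⊕ -4)) gives -6.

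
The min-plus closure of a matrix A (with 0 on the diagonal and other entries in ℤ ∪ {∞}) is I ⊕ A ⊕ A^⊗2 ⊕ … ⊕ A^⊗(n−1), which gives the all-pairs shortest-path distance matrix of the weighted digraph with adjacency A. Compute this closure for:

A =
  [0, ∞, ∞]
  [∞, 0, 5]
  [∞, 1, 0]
Closure =
  [0, ∞, ∞]
  [∞, 0, 5]
  [∞, 1, 0]

This is the Floyd-Warshall all-pairs shortest-path computation. For each intermediate vertex k = 0, 1, …, 2, update dist[i][j] ← min(dist[i][j], dist[i][k] + dist[k][j]). The final matrix gives, for each (i, j), the minimum total weight of any directed path from i to j (possibly empty when i = j).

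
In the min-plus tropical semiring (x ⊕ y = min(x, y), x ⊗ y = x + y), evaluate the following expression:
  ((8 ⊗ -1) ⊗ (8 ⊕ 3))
((8 ⊗ -1) ⊗ (8 ⊕ 3)) = 10

Expand innermost to outermost. Recall ⊕ takes the minimum of its arguments and ⊗ takes their sum. Working out the expression ((8 ⊗ -1) ⊗ (8 ⊕ 3)) gives 10.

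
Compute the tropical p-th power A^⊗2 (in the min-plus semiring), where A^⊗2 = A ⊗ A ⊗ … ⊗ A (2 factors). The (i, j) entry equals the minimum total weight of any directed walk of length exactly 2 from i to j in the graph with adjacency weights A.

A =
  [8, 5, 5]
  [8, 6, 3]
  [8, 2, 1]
A^⊗2 =
  [13, 7, 6]
  [11, 5, 4]
  [9, 3, 2]

Each entry (A^⊗2)_ij equals the minimum over all length-2 walks i = v_0 → v_1 → … → v_2 = j of Σ_t A[v_t][v_{t+1}]. For example, for (i, j) = (0, 2) we minimise over 3 possible intermediate vertex sequences; the minimum is 6, attained along the walk 0 → 2 → 2.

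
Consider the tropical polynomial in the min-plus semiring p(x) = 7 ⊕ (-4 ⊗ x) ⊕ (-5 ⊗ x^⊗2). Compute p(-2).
p(-2) = -9

A tropical monomial a ⊗ x^⊗i evaluates to a + i · x. Evaluating each term at x = -2:
  Term 0 contributes 7 + 0 · -2 = 7
  Term 1 contributes -4 + 1 · -2 = -6
  Term 2 contributes -5 + 2 · -2 = -9
p(-2) = ⊕ of these = min[7, -6, -9] = -9.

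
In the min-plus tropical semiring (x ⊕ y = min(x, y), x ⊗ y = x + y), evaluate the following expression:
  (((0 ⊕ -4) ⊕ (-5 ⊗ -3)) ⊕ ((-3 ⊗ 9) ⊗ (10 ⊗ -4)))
(((0 ⊕ -4) ⊕ (-5 ⊗ -3)) ⊕ ((-3 ⊗ 9) ⊗ (10 ⊗ -4))) = -8

Expand innermost to outermost. Recall ⊕ takes the minimum of its arguments and ⊗ takes their sum. Working out the expression (((0 ⊕ -4) ⊕ (-5 ⊗ -3)) ⊕ ((-3 ⊗ 9) ⊗ (10 ⊗ -4))) gives -8.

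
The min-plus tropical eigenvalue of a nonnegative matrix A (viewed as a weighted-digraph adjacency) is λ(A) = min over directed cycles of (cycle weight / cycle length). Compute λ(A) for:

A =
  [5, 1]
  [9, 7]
λ(A) = 5

Enumerate directed cycles and compute their means (weight / length). Sample:
  cycle 0 → 0: weight = 5, length = 1, mean = 5/1 ≈ 5.000
  cycle 1 → 1: weight = 7, length = 1, mean = 7/1 ≈ 7.000
  cycle 0 → 1 → 0: weight = 10, length = 2, mean = 10/2 ≈ 5.000
  cycle 1 → 0 → 1: weight = 10, length = 2, mean = 10/2 ≈ 5.000
Minimum mean = 5.000, attained e.g. along the cycle 0 → 0 with weight 5 and length 1. So λ(A) = 5/1 = 5.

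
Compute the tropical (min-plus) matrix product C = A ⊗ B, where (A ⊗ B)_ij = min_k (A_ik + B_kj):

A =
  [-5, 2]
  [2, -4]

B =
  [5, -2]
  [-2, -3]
A ⊗ B =
  [0, -7]
  [-6, -7]

Apply the min-plus product entry-by-entry:
  C[0][0] = min over k of (A[0][0] + B[0][0] = -5 + 5 = 0, A[0][1] + B[1][0] = 2 + -2 = 0) = 0 (attained at k = 0)
  C[0][1] = min over k of (A[0][0] + B[0][1] = -5 + -2 = -7, A[0][1] + B[1][1] = 2 + -3 = -1) = -7 (attained at k = 0)
  C[1][0] = min over k of (A[1][0] + B[0][0] = 2 + 5 = 7, A[1][1] + B[1][0] = -4 + -2 = -6) = -6 (attained at k = 1)
  C[1][1] = min over k of (A[1][0] + B[0][1] = 2 + -2 = 0, A[1][1] + B[1][1] = -4 + -3 = -7) = -7 (attained at k = 1)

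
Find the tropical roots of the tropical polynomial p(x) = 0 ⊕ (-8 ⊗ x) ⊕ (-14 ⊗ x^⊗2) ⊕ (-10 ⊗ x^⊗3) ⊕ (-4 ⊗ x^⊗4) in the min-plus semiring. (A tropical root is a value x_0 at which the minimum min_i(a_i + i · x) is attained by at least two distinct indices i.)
Roots: {-6, -4, 6, 8}

Each tropical root is a break point of the lower envelope of the lines y = a_i + i · x (there are 5 lines, with slopes 0, 1, ..., 4). Only the lines that attain the minimum somewhere contribute to roots; other lines are dominated. Here the surviving (envelope) indices are i = 4, i = 3, i = 2, i = 1, i = 0.
Intersections between consecutive envelope lines give the roots: for adjacent envelope indices i < j the intersection is x = (a_i − a_j) / (j − i). Reading off the sorted break points: {-6, -4, 6, 8}.
Verification: at each break x_0, at least two indices attain the minimum of min_i(a_i + i · x_0).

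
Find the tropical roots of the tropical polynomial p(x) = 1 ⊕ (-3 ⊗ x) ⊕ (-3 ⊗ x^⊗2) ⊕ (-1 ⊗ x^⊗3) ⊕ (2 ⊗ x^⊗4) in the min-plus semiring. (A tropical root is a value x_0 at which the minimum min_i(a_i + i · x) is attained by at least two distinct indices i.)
Roots: {-3, -2, 0, 4}

Each tropical root is a break point of the lower envelope of the lines y = a_i + i · x (there are 5 lines, with slopes 0, 1, ..., 4). Only the lines that attain the minimum somewhere contribute to roots; other lines are dominated. Here the surviving (envelope) indices are i = 4, i = 3, i = 2, i = 1, i = 0.
Intersections between consecutive envelope lines give the roots: for adjacent envelope indices i < j the intersection is x = (a_i − a_j) / (j − i). Reading off the sorted break points: {-3, -2, 0, 4}.
Verification: at each break x_0, at least two indices attain the minimum of min_i(a_i + i · x_0).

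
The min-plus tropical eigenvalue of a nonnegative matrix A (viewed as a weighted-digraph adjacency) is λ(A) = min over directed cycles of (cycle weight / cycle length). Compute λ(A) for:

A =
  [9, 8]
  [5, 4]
λ(A) = 4

Enumerate directed cycles and compute their means (weight / length). Sample:
  cycle 0 → 0: weight = 9, length = 1, mean = 9/1 ≈ 9.000
  cycle 1 → 1: weight = 4, length = 1, mean = 4/1 ≈ 4.000
  cycle 0 → 1 → 0: weight = 13, length = 2, mean = 13/2 ≈ 6.500
  cycle 1 → 0 → 1: weight = 13, length = 2, mean = 13/2 ≈ 6.500
Minimum mean = 4.000, attained e.g. along the cycle 1 → 1 with weight 4 and length 1. So λ(A) = 4/1 = 4.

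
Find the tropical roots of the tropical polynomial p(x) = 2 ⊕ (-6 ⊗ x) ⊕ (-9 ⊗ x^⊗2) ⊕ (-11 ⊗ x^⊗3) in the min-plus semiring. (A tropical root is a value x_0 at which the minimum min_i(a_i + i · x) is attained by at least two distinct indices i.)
Roots: {2, 3, 8}

Each tropical root is a break point of the lower envelope of the lines y = a_i + i · x (there are 4 lines, with slopes 0, 1, ..., 3). Only the lines that attain the minimum somewhere contribute to roots; other lines are dominated. Here the surviving (envelope) indices are i = 3, i = 2, i = 1, i = 0.
Intersections between consecutive envelope lines give the roots: for adjacent envelope indices i < j the intersection is x = (a_i − a_j) / (j − i). Reading off the sorted break points: {2, 3, 8}.
Verification: at each break x_0, at least two indices attain the minimum of min_i(a_i + i · x_0).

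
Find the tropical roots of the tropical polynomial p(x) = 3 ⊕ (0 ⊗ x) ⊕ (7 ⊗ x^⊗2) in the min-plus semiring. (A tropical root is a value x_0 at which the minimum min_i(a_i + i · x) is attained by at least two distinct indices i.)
Roots: {-7, 3}

Each tropical root is a break point of the lower envelope of the lines y = a_i + i · x (there are 3 lines, with slopes 0, 1, ..., 2). Only the lines that attain the minimum somewhere contribute to roots; other lines are dominated. Here the surviving (envelope) indices are i = 2, i = 1, i = 0.
Intersections between consecutive envelope lines give the roots: for adjacent envelope indices i < j the intersection is x = (a_i − a_j) / (j − i). Reading off the sorted break points: {-7, 3}.
Verification: at each break x_0, at least two indices attain the minimum of min_i(a_i + i · x_0).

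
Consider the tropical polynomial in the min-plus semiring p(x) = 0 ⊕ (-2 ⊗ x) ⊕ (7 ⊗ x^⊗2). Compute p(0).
p(0) = -2

A tropical monomial a ⊗ x^⊗i evaluates to a + i · x. Evaluating each term at x = 0:
  Term 0 contributes 0 + 0 · 0 = 0
  Term 1 contributes -2 + 1 · 0 = -2
  Term 2 contributes 7 + 2 · 0 = 7
p(0) = ⊕ of these = min[0, -2, 7] = -2.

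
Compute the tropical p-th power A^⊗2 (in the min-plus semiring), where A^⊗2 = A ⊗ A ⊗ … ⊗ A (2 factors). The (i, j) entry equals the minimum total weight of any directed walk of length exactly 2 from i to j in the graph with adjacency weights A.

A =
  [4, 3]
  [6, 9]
A^⊗2 =
  [8, 7]
  [10, 9]

Each entry (A^⊗2)_ij equals the minimum over all length-2 walks i = v_0 → v_1 → … → v_2 = j of Σ_t A[v_t][v_{t+1}]. For example, for (i, j) = (0, 1) we minimise over 2 possible intermediate vertex sequences; the minimum is 7, attained along the walk 0 → 0 → 1.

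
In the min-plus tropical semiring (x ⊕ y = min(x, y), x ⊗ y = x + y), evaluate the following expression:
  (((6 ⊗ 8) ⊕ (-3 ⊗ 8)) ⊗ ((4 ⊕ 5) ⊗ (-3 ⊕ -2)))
(((6 ⊗ 8) ⊕ (-3 ⊗ 8)) ⊗ ((4 ⊕ 5) ⊗ (-3 ⊕ -2))) = 6

Expand innermost to outermost. Recall ⊕ takes the minimum of its arguments and ⊗ takes their sum. Working out the expression (((6 ⊗ 8) ⊕ (-3 ⊗ 8)) ⊗ ((4 ⊕ 5) ⊗ (-3 ⊕ -2))) gives 6.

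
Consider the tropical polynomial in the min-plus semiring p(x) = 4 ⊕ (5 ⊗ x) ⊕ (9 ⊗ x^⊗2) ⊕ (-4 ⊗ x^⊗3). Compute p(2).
p(2) = 2

A tropical monomial a ⊗ x^⊗i evaluates to a + i · x. Evaluating each term at x = 2:
  Term 0 contributes 4 + 0 · 2 = 4
  Term 1 contributes 5 + 1 · 2 = 7
  Term 2 contributes 9 + 2 · 2 = 13
  Term 3 contributes -4 + 3 · 2 = 2
p(2) = ⊕ of these = min[4, 7, 13, 2] = 2.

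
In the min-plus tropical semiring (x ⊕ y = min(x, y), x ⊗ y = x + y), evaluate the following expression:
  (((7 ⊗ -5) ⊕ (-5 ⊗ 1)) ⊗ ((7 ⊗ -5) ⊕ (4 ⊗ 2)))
(((7 ⊗ -5) ⊕ (-5 ⊗ 1)) ⊗ ((7 ⊗ -5) ⊕ (4 ⊗ 2))) = -2

Expand innermost to outermost. Recall ⊕ takes the minimum of its arguments and ⊗ takes their sum. Working out the expression (((7 ⊗ -5) ⊕ (-5 ⊗ 1)) ⊗ ((7 ⊗ -5) ⊕ (4 ⊗ 2))) gives -2.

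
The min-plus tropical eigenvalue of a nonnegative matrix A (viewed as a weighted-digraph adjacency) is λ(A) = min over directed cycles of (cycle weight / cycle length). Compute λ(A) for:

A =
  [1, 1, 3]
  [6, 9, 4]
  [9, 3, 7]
λ(A) = 1

Enumerate directed cycles and compute their means (weight / length). Sample:
  cycle 0 → 0: weight = 1, length = 1, mean = 1/1 ≈ 1.000
  cycle 1 → 1: weight = 9, length = 1, mean = 9/1 ≈ 9.000
  cycle 2 → 2: weight = 7, length = 1, mean = 7/1 ≈ 7.000
  cycle 0 → 1 → 0: weight = 7, length = 2, mean = 7/2 ≈ 3.500
  cycle 0 → 2 → 0: weight = 12, length = 2, mean = 12/2 ≈ 6.000
  cycle 1 → 0 → 1: weight = 7, length = 2, mean = 7/2 ≈ 3.500
Minimum mean = 1.000, attained e.g. along the cycle 0 → 0 with weight 1 and length 1. So λ(A) = 1/1 = 1.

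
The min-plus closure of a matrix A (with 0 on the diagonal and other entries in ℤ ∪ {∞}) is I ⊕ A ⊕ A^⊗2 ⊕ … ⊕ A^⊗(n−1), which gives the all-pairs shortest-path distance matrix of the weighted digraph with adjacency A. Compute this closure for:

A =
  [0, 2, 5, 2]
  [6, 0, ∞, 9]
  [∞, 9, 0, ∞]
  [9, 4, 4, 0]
Closure =
  [0, 2, 5, 2]
  [6, 0, 11, 8]
  [15, 9, 0, 17]
  [9, 4, 4, 0]

This is the Floyd-Warshall all-pairs shortest-path computation. For each intermediate vertex k = 0, 1, …, 3, update dist[i][j] ← min(dist[i][j], dist[i][k] + dist[k][j]). The final matrix gives, for each (i, j), the minimum total weight of any directed path from i to j (possibly empty when i = j).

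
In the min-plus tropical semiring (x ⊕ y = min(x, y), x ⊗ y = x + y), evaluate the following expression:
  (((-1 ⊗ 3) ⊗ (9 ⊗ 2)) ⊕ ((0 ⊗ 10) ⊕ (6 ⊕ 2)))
(((-1 ⊗ 3) ⊗ (9 ⊗ 2)) ⊕ ((0 ⊗ 10) ⊕ (6 ⊕ 2))) = 2

Expand innermost to outermost. Recall ⊕ takes the minimum of its arguments and ⊗ takes their sum. Working out the expression (((-1 ⊗ 3) ⊗ (9 ⊗ 2)) ⊕ ((0 ⊗ 10) ⊕ (6 ⊕ 2))) gives 2.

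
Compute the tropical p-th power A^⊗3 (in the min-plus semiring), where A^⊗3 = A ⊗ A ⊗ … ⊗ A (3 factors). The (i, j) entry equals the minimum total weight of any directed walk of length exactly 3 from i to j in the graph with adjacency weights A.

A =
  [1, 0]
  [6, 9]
A^⊗3 =
  [3, 2]
  [8, 7]

Each entry (A^⊗3)_ij equals the minimum over all length-3 walks i = v_0 → v_1 → … → v_3 = j of Σ_t A[v_t][v_{t+1}]. For example, for (i, j) = (0, 1) we minimise over 4 possible intermediate vertex sequences; the minimum is 2, attained along the walk 0 → 0 → 0 → 1.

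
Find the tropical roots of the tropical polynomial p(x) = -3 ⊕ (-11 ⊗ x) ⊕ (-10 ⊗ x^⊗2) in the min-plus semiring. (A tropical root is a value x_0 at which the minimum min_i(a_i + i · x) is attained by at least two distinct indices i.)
Roots: {-1, 8}

Each tropical root is a break point of the lower envelope of the lines y = a_i + i · x (there are 3 lines, with slopes 0, 1, ..., 2). Only the lines that attain the minimum somewhere contribute to roots; other lines are dominated. Here the surviving (envelope) indices are i = 2, i = 1, i = 0.
Intersections between consecutive envelope lines give the roots: for adjacent envelope indices i < j the intersection is x = (a_i − a_j) / (j − i). Reading off the sorted break points: {-1, 8}.
Verification: at each break x_0, at least two indices attain the minimum of min_i(a_i + i · x_0).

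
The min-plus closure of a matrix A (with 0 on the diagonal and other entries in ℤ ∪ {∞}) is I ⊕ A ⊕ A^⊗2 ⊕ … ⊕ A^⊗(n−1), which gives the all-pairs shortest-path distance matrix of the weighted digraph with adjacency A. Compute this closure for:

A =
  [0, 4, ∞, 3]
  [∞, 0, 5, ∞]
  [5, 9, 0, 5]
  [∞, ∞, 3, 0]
Closure =
  [0, 4, 6, 3]
  [10, 0, 5, 10]
  [5, 9, 0, 5]
  [8, 12, 3, 0]

This is the Floyd-Warshall all-pairs shortest-path computation. For each intermediate vertex k = 0, 1, …, 3, update dist[i][j] ← min(dist[i][j], dist[i][k] + dist[k][j]). The final matrix gives, for each (i, j), the minimum total weight of any directed path from i to j (possibly empty when i = j).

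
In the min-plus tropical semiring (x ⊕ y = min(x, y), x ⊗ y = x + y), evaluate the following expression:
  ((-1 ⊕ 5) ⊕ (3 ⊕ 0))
((-1 ⊕ 5) ⊕ (3 ⊕ 0)) = -1

Expand innermost to outermost. Recall ⊕ takes the minimum of its arguments and ⊗ takes their sum. Working out the expression ((-1 ⊕ 5) ⊕ (3 ⊕ 0)) gives -1.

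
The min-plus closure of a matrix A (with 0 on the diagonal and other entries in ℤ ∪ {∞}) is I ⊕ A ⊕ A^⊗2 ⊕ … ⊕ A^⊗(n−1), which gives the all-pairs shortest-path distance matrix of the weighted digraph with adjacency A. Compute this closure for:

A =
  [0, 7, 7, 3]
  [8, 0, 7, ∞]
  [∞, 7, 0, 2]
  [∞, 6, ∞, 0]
Closure =
  [0, 7, 7, 3]
  [8, 0, 7, 9]
  [15, 7, 0, 2]
  [14, 6, 13, 0]

This is the Floyd-Warshall all-pairs shortest-path computation. For each intermediate vertex k = 0, 1, …, 3, update dist[i][j] ← min(dist[i][j], dist[i][k] + dist[k][j]). The final matrix gives, for each (i, j), the minimum total weight of any directed path from i to j (possibly empty when i = j).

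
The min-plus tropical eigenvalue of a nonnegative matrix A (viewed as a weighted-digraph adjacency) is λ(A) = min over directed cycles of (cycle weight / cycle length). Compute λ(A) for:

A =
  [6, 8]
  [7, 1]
λ(A) = 1

Enumerate directed cycles and compute their means (weight / length). Sample:
  cycle 0 → 0: weight = 6, length = 1, mean = 6/1 ≈ 6.000
  cycle 1 → 1: weight = 1, length = 1, mean = 1/1 ≈ 1.000
  cycle 0 → 1 → 0: weight = 15, length = 2, mean = 15/2 ≈ 7.500
  cycle 1 → 0 → 1: weight = 15, length = 2, mean = 15/2 ≈ 7.500
Minimum mean = 1.000, attained e.g. along the cycle 1 → 1 with weight 1 and length 1. So λ(A) = 1/1 = 1.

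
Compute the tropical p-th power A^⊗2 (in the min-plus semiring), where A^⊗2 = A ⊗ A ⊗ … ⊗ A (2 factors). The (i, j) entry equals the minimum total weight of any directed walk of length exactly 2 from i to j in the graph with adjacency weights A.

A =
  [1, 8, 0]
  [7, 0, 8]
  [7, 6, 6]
A^⊗2 =
  [2, 6, 1]
  [7, 0, 7]
  [8, 6, 7]

Each entry (A^⊗2)_ij equals the minimum over all length-2 walks i = v_0 → v_1 → … → v_2 = j of Σ_t A[v_t][v_{t+1}]. For example, for (i, j) = (0, 2) we minimise over 3 possible intermediate vertex sequences; the minimum is 1, attained along the walk 0 → 0 → 2.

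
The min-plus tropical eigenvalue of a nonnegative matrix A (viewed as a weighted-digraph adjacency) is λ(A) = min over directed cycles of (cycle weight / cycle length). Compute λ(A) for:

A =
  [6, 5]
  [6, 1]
λ(A) = 1

Enumerate directed cycles and compute their means (weight / length). Sample:
  cycle 0 → 0: weight = 6, length = 1, mean = 6/1 ≈ 6.000
  cycle 1 → 1: weight = 1, length = 1, mean = 1/1 ≈ 1.000
  cycle 0 → 1 → 0: weight = 11, length = 2, mean = 11/2 ≈ 5.500
  cycle 1 → 0 → 1: weight = 11, length = 2, mean = 11/2 ≈ 5.500
Minimum mean = 1.000, attained e.g. along the cycle 1 → 1 with weight 1 and length 1. So λ(A) = 1/1 = 1.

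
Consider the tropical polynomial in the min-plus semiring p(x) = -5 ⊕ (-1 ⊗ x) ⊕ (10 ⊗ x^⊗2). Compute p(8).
p(8) = -5

A tropical monomial a ⊗ x^⊗i evaluates to a + i · x. Evaluating each term at x = 8:
  Term 0 contributes -5 + 0 · 8 = -5
  Term 1 contributes -1 + 1 · 8 = 7
  Term 2 contributes 10 + 2 · 8 = 26
p(8) = ⊕ of these = min[-5, 7, 26] = -5.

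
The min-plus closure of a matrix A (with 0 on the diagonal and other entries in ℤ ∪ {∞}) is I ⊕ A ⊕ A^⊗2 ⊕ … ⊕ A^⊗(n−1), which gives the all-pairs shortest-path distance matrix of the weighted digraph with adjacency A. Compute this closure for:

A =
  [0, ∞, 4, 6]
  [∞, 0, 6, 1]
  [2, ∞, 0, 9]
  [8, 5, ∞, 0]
Closure =
  [0, 11, 4, 6]
  [8, 0, 6, 1]
  [2, 13, 0, 8]
  [8, 5, 11, 0]

This is the Floyd-Warshall all-pairs shortest-path computation. For each intermediate vertex k = 0, 1, …, 3, update dist[i][j] ← min(dist[i][j], dist[i][k] + dist[k][j]). The final matrix gives, for each (i, j), the minimum total weight of any directed path from i to j (possibly empty when i = j).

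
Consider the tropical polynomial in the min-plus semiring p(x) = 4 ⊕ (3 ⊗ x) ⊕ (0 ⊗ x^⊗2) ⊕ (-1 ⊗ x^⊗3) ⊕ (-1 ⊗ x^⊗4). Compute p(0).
p(0) = -1

A tropical monomial a ⊗ x^⊗i evaluates to a + i · x. Evaluating each term at x = 0:
  Term 0 contributes 4 + 0 · 0 = 4
  Term 1 contributes 3 + 1 · 0 = 3
  Term 2 contributes 0 + 2 · 0 = 0
  Term 3 contributes -1 + 3 · 0 = -1
  Term 4 contributes -1 + 4 · 0 = -1
p(0) = ⊕ of these = min[4, 3, 0, -1, -1] = -1.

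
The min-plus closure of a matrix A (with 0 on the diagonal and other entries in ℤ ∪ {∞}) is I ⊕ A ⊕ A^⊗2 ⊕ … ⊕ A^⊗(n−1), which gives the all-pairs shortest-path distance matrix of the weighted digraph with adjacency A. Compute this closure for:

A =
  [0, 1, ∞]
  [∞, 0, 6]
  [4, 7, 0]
Closure =
  [0, 1, 7]
  [10, 0, 6]
  [4, 5, 0]

This is the Floyd-Warshall all-pairs shortest-path computation. For each intermediate vertex k = 0, 1, …, 2, update dist[i][j] ← min(dist[i][j], dist[i][k] + dist[k][j]). The final matrix gives, for each (i, j), the minimum total weight of any directed path from i to j (possibly empty when i = j).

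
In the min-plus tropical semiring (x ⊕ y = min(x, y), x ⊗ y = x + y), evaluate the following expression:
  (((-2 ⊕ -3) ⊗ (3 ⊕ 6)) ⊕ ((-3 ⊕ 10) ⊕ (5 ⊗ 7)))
(((-2 ⊕ -3) ⊗ (3 ⊕ 6)) ⊕ ((-3 ⊕ 10) ⊕ (5 ⊗ 7))) = -3

Expand innermost to outermost. Recall ⊕ takes the minimum of its arguments and ⊗ takes their sum. Working out the expression (((-2 ⊕ -3) ⊗ (3 ⊕ 6)) ⊕ ((-3 ⊕ 10) ⊕ (5 ⊗ 7))) gives -3.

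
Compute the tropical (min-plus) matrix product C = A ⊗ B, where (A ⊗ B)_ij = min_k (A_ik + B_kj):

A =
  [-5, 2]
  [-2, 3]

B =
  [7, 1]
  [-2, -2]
A ⊗ B =
  [0, -4]
  [1, -1]

Apply the min-plus product entry-by-entry:
  C[0][0] = min over k of (A[0][0] + B[0][0] = -5 + 7 = 2, A[0][1] + B[1][0] = 2 + -2 = 0) = 0 (attained at k = 1)
  C[0][1] = min over k of (A[0][0] + B[0][1] = -5 + 1 = -4, A[0][1] + B[1][1] = 2 + -2 = 0) = -4 (attained at k = 0)
  C[1][0] = min over k of (A[1][0] + B[0][0] = -2 + 7 = 5, A[1][1] + B[1][0] = 3 + -2 = 1) = 1 (attained at k = 1)
  C[1][1] = min over k of (A[1][0] + B[0][1] = -2 + 1 = -1, A[1][1] + B[1][1] = 3 + -2 = 1) = -1 (attained at k = 0)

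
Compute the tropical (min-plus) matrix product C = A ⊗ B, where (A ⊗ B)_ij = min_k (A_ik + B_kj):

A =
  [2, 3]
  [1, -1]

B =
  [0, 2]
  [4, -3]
A ⊗ B =
  [2, 0]
  [1, -4]

Apply the min-plus product entry-by-entry:
  C[0][0] = min over k of (A[0][0] + B[0][0] = 2 + 0 = 2, A[0][1] + B[1][0] = 3 + 4 = 7) = 2 (attained at k = 0)
  C[0][1] = min over k of (A[0][0] + B[0][1] = 2 + 2 = 4, A[0][1] + B[1][1] = 3 + -3 = 0) = 0 (attained at k = 1)
  C[1][0] = min over k of (A[1][0] + B[0][0] = 1 + 0 = 1, A[1][1] + B[1][0] = -1 + 4 = 3) = 1 (attained at k = 0)
  C[1][1] = min over k of (A[1][0] + B[0][1] = 1 + 2 = 3, A[1][1] + B[1][1] = -1 + -3 = -4) = -4 (attained at k = 1)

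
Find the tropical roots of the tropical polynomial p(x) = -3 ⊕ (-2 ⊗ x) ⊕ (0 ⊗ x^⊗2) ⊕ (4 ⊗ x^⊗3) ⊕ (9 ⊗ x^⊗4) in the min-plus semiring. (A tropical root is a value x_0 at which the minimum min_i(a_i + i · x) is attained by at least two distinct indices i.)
Roots: {-5, -4, -2, -1}

Each tropical root is a break point of the lower envelope of the lines y = a_i + i · x (there are 5 lines, with slopes 0, 1, ..., 4). Only the lines that attain the minimum somewhere contribute to roots; other lines are dominated. Here the surviving (envelope) indices are i = 4, i = 3, i = 2, i = 1, i = 0.
Intersections between consecutive envelope lines give the roots: for adjacent envelope indices i < j the intersection is x = (a_i − a_j) / (j − i). Reading off the sorted break points: {-5, -4, -2, -1}.
Verification: at each break x_0, at least two indices attain the minimum of min_i(a_i + i · x_0).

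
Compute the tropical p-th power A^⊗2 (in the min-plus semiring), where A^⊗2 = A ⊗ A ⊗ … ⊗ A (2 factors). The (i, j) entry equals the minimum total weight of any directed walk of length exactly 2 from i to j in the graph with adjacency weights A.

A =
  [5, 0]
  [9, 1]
A^⊗2 =
  [9, 1]
  [10, 2]

Each entry (A^⊗2)_ij equals the minimum over all length-2 walks i = v_0 → v_1 → … → v_2 = j of Σ_t A[v_t][v_{t+1}]. For example, for (i, j) = (0, 1) we minimise over 2 possible intermediate vertex sequences; the minimum is 1, attained along the walk 0 → 1 → 1.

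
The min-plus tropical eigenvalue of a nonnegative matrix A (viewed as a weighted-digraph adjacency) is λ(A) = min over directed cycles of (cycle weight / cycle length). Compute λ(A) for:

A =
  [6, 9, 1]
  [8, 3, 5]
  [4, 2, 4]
λ(A) = 5/2

Enumerate directed cycles and compute their means (weight / length). Sample:
  cycle 0 → 0: weight = 6, length = 1, mean = 6/1 ≈ 6.000
  cycle 1 → 1: weight = 3, length = 1, mean = 3/1 ≈ 3.000
  cycle 2 → 2: weight = 4, length = 1, mean = 4/1 ≈ 4.000
  cycle 0 → 1 → 0: weight = 17, length = 2, mean = 17/2 ≈ 8.500
  cycle 0 → 2 → 0: weight = 5, length = 2, mean = 5/2 ≈ 2.500
  cycle 1 → 0 → 1: weight = 17, length = 2, mean = 17/2 ≈ 8.500
Minimum mean = 2.500, attained e.g. along the cycle 0 → 2 → 0 with weight 5 and length 2. So λ(A) = 5/2 = 5/2.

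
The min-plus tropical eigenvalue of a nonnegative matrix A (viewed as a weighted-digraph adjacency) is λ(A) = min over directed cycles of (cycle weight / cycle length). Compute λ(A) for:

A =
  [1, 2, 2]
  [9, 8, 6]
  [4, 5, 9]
λ(A) = 1

Enumerate directed cycles and compute their means (weight / length). Sample:
  cycle 0 → 0: weight = 1, length = 1, mean = 1/1 ≈ 1.000
  cycle 1 → 1: weight = 8, length = 1, mean = 8/1 ≈ 8.000
  cycle 2 → 2: weight = 9, length = 1, mean = 9/1 ≈ 9.000
  cycle 0 → 1 → 0: weight = 11, length = 2, mean = 11/2 ≈ 5.500
  cycle 0 → 2 → 0: weight = 6, length = 2, mean = 6/2 ≈ 3.000
  cycle 1 → 0 → 1: weight = 11, length = 2, mean = 11/2 ≈ 5.500
Minimum mean = 1.000, attained e.g. along the cycle 0 → 0 with weight 1 and length 1. So λ(A) = 1/1 = 1.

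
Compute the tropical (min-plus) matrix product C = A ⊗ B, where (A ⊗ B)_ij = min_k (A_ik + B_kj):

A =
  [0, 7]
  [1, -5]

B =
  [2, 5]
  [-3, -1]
A ⊗ B =
  [2, 5]
  [-8, -6]

Apply the min-plus product entry-by-entry:
  C[0][0] = min over k of (A[0][0] + B[0][0] = 0 + 2 = 2, A[0][1] + B[1][0] = 7 + -3 = 4) = 2 (attained at k = 0)
  C[0][1] = min over k of (A[0][0] + B[0][1] = 0 + 5 = 5, A[0][1] + B[1][1] = 7 + -1 = 6) = 5 (attained at k = 0)
  C[1][0] = min over k of (A[1][0] + B[0][0] = 1 + 2 = 3, A[1][1] + B[1][0] = -5 + -3 = -8) = -8 (attained at k = 1)
  C[1][1] = min over k of (A[1][0] + B[0][1] = 1 + 5 = 6, A[1][1] + B[1][1] = -5 + -1 = -6) = -6 (attained at k = 1)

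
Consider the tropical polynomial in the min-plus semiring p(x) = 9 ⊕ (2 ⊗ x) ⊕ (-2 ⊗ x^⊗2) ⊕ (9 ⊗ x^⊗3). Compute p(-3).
p(-3) = -8

A tropical monomial a ⊗ x^⊗i evaluates to a + i · x. Evaluating each term at x = -3:
  Term 0 contributes 9 + 0 · -3 = 9
  Term 1 contributes 2 + 1 · -3 = -1
  Term 2 contributes -2 + 2 · -3 = -8
  Term 3 contributes 9 + 3 · -3 = 0
p(-3) = ⊕ of these = min[9, -1, -8, 0] = -8.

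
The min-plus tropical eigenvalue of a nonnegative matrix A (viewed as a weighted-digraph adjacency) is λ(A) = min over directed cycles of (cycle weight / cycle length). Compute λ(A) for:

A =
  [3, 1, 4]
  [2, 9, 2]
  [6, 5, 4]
λ(A) = 3/2

Enumerate directed cycles and compute their means (weight / length). Sample:
  cycle 0 → 0: weight = 3, length = 1, mean = 3/1 ≈ 3.000
  cycle 1 → 1: weight = 9, length = 1, mean = 9/1 ≈ 9.000
  cycle 2 → 2: weight = 4, length = 1, mean = 4/1 ≈ 4.000
  cycle 0 → 1 → 0: weight = 3, length = 2, mean = 3/2 ≈ 1.500
  cycle 0 → 2 → 0: weight = 10, length = 2, mean = 10/2 ≈ 5.000
  cycle 1 → 0 → 1: weight = 3, length = 2, mean = 3/2 ≈ 1.500
Minimum mean = 1.500, attained e.g. along the cycle 0 → 1 → 0 with weight 3 and length 2. So λ(A) = 3/2 = 3/2.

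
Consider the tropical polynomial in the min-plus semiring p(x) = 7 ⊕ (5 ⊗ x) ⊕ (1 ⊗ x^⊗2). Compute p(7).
p(7) = 7

A tropical monomial a ⊗ x^⊗i evaluates to a + i · x. Evaluating each term at x = 7:
  Term 0 contributes 7 + 0 · 7 = 7
  Term 1 contributes 5 + 1 · 7 = 12
  Term 2 contributes 1 + 2 · 7 = 15
p(7) = ⊕ of these = min[7, 12, 15] = 7.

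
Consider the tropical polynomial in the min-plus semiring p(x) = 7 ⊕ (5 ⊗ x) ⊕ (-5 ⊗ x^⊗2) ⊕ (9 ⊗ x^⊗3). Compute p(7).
p(7) = 7

A tropical monomial a ⊗ x^⊗i evaluates to a + i · x. Evaluating each term at x = 7:
  Term 0 contributes 7 + 0 · 7 = 7
  Term 1 contributes 5 + 1 · 7 = 12
  Term 2 contributes -5 + 2 · 7 = 9
  Term 3 contributes 9 + 3 · 7 = 30
p(7) = ⊕ of these = min[7, 12, 9, 30] = 7.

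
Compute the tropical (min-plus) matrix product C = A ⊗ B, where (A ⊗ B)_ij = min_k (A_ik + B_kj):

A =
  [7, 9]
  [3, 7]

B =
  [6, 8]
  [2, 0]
A ⊗ B =
  [11, 9]
  [9, 7]

Apply the min-plus product entry-by-entry:
  C[0][0] = min over k of (A[0][0] + B[0][0] = 7 + 6 = 13, A[0][1] + B[1][0] = 9 + 2 = 11) = 11 (attained at k = 1)
  C[0][1] = min over k of (A[0][0] + B[0][1] = 7 + 8 = 15, A[0][1] + B[1][1] = 9 + 0 = 9) = 9 (attained at k = 1)
  C[1][0] = min over k of (A[1][0] + B[0][0] = 3 + 6 = 9, A[1][1] + B[1][0] = 7 + 2 = 9) = 9 (attained at k = 0)
  C[1][1] = min over k of (A[1][0] + B[0][1] = 3 + 8 = 11, A[1][1] + B[1][1] = 7 + 0 = 7) = 7 (attained at k = 1)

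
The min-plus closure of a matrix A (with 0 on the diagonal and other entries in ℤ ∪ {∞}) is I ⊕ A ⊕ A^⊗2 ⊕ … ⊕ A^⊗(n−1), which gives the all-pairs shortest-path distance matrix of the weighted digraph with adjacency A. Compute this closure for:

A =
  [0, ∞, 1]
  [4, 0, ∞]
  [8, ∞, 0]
Closure =
  [0, ∞, 1]
  [4, 0, 5]
  [8, ∞, 0]

This is the Floyd-Warshall all-pairs shortest-path computation. For each intermediate vertex k = 0, 1, …, 2, update dist[i][j] ← min(dist[i][j], dist[i][k] + dist[k][j]). The final matrix gives, for each (i, j), the minimum total weight of any directed path from i to j (possibly empty when i = j).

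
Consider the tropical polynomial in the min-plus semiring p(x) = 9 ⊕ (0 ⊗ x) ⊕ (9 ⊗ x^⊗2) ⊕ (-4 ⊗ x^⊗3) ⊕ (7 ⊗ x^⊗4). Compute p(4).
p(4) = 4

A tropical monomial a ⊗ x^⊗i evaluates to a + i · x. Evaluating each term at x = 4:
  Term 0 contributes 9 + 0 · 4 = 9
  Term 1 contributes 0 + 1 · 4 = 4
  Term 2 contributes 9 + 2 · 4 = 17
  Term 3 contributes -4 + 3 · 4 = 8
  Term 4 contributes 7 + 4 · 4 = 23
p(4) = ⊕ of these = min[9, 4, 17, 8, 23] = 4.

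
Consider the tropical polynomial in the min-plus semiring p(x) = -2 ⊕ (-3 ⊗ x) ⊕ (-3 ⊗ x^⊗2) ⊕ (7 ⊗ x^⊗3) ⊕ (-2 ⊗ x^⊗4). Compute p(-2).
p(-2) = -10

A tropical monomial a ⊗ x^⊗i evaluates to a + i · x. Evaluating each term at x = -2:
  Term 0 contributes -2 + 0 · -2 = -2
  Term 1 contributes -3 + 1 · -2 = -5
  Term 2 contributes -3 + 2 · -2 = -7
  Term 3 contributes 7 + 3 · -2 = 1
  Term 4 contributes -2 + 4 · -2 = -10
p(-2) = ⊕ of these = min[-2, -5, -7, 1, -10] = -10.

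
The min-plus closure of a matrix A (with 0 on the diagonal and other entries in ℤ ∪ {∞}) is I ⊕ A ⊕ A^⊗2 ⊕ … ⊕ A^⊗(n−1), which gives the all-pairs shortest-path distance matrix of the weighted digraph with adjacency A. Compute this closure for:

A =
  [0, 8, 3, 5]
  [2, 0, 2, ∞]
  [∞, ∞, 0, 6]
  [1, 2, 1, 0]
Closure =
  [0, 7, 3, 5]
  [2, 0, 2, 7]
  [7, 8, 0, 6]
  [1, 2, 1, 0]

This is the Floyd-Warshall all-pairs shortest-path computation. For each intermediate vertex k = 0, 1, …, 3, update dist[i][j] ← min(dist[i][j], dist[i][k] + dist[k][j]). The final matrix gives, for each (i, j), the minimum total weight of any directed path from i to j (possibly empty when i = j).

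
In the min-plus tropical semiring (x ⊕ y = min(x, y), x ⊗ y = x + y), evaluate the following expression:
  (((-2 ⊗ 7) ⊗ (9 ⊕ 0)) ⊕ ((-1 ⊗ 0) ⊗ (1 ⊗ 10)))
(((-2 ⊗ 7) ⊗ (9 ⊕ 0)) ⊕ ((-1 ⊗ 0) ⊗ (1 ⊗ 10))) = 5

Expand innermost to outermost. Recall ⊕ takes the minimum of its arguments and ⊗ takes their sum. Working out the expression (((-2 ⊗ 7) ⊗ (9 ⊕ 0)) ⊕ ((-1 ⊗ 0) ⊗ (1 ⊗ 10))) gives 5.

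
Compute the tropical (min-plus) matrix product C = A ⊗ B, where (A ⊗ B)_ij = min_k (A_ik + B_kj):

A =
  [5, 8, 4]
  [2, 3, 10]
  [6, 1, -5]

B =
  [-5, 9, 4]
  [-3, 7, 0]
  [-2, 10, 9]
A ⊗ B =
  [0, 14, 8]
  [-3, 10, 3]
  [-7, 5, 1]

Apply the min-plus product entry-by-entry:
  C[0][0] = min over k of (A[0][0] + B[0][0] = 5 + -5 = 0, A[0][1] + B[1][0] = 8 + -3 = 5, A[0][2] + B[2][0] = 4 + -2 = 2) = 0 (attained at k = 0)
  C[0][1] = min over k of (A[0][0] + B[0][1] = 5 + 9 = 14, A[0][1] + B[1][1] = 8 + 7 = 15, A[0][2] + B[2][1] = 4 + 10 = 14) = 14 (attained at k = 0)
  C[0][2] = min over k of (A[0][0] + B[0][2] = 5 + 4 = 9, A[0][1] + B[1][2] = 8 + 0 = 8, A[0][2] + B[2][2] = 4 + 9 = 13) = 8 (attained at k = 1)
  C[1][0] = min over k of (A[1][0] + B[0][0] = 2 + -5 = -3, A[1][1] + B[1][0] = 3 + -3 = 0, A[1][2] + B[2][0] = 10 + -2 = 8) = -3 (attained at k = 0)
  C[1][1] = min over k of (A[1][0] + B[0][1] = 2 + 9 = 11, A[1][1] + B[1][1] = 3 + 7 = 10, A[1][2] + B[2][1] = 10 + 10 = 20) = 10 (attained at k = 1)
  C[1][2] = min over k of (A[1][0] + B[0][2] = 2 + 4 = 6, A[1][1] + B[1][2] = 3 + 0 = 3, A[1][2] + B[2][2] = 10 + 9 = 19) = 3 (attained at k = 1)
  C[2][0] = min over k of (A[2][0] + B[0][0] = 6 + -5 = 1, A[2][1] + B[1][0] = 1 + -3 = -2, A[2][2] + B[2][0] = -5 + -2 = -7) = -7 (attained at k = 2)
  C[2][1] = min over k of (A[2][0] + B[0][1] = 6 + 9 = 15, A[2][1] + B[1][1] = 1 + 7 = 8, A[2][2] + B[2][1] = -5 + 10 = 5) = 5 (attained at k = 2)
  C[2][2] = min over k of (A[2][0] + B[0][2] = 6 + 4 = 10, A[2][1] + B[1][2] = 1 + 0 = 1, A[2][2] + B[2][2] = -5 + 9 = 4) = 1 (attained at k = 1)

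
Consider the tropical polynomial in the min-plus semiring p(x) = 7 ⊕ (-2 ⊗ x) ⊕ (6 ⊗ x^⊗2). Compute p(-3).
p(-3) = -5

A tropical monomial a ⊗ x^⊗i evaluates to a + i · x. Evaluating each term at x = -3:
  Term 0 contributes 7 + 0 · -3 = 7
  Term 1 contributes -2 + 1 · -3 = -5
  Term 2 contributes 6 + 2 · -3 = 0
p(-3) = ⊕ of these = min[7, -5, 0] = -5.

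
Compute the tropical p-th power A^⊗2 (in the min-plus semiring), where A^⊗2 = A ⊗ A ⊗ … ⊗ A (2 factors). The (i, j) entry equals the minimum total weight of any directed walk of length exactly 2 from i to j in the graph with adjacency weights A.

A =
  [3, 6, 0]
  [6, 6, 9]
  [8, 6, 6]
A^⊗2 =
  [6, 6, 3]
  [9, 12, 6]
  [11, 12, 8]

Each entry (A^⊗2)_ij equals the minimum over all length-2 walks i = v_0 → v_1 → … → v_2 = j of Σ_t A[v_t][v_{t+1}]. For example, for (i, j) = (0, 2) we minimise over 3 possible intermediate vertex sequences; the minimum is 3, attained along the walk 0 → 0 → 2.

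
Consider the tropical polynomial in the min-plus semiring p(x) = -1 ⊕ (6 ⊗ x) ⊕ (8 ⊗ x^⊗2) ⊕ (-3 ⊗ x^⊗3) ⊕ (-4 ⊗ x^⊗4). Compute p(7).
p(7) = -1

A tropical monomial a ⊗ x^⊗i evaluates to a + i · x. Evaluating each term at x = 7:
  Term 0 contributes -1 + 0 · 7 = -1
  Term 1 contributes 6 + 1 · 7 = 13
  Term 2 contributes 8 + 2 · 7 = 22
  Term 3 contributes -3 + 3 · 7 = 18
  Term 4 contributes -4 + 4 · 7 = 24
p(7) = ⊕ of these = min[-1, 13, 22, 18, 24] = -1.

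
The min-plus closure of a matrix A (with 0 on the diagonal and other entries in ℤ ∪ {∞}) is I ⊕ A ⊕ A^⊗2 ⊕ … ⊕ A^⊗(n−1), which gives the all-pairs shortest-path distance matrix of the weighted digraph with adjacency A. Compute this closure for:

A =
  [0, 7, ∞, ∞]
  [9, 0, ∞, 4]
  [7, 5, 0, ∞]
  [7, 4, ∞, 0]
Closure =
  [0, 7, ∞, 11]
  [9, 0, ∞, 4]
  [7, 5, 0, 9]
  [7, 4, ∞, 0]

This is the Floyd-Warshall all-pairs shortest-path computation. For each intermediate vertex k = 0, 1, …, 3, update dist[i][j] ← min(dist[i][j], dist[i][k] + dist[k][j]). The final matrix gives, for each (i, j), the minimum total weight of any directed path from i to j (possibly empty when i = j).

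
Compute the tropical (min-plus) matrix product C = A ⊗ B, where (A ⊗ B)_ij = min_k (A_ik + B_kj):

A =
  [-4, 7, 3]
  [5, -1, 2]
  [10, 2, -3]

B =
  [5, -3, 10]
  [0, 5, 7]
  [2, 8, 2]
A ⊗ B =
  [1, -7, 5]
  [-1, 2, 4]
  [-1, 5, -1]

Apply the min-plus product entry-by-entry:
  C[0][0] = min over k of (A[0][0] + B[0][0] = -4 + 5 = 1, A[0][1] + B[1][0] = 7 + 0 = 7, A[0][2] + B[2][0] = 3 + 2 = 5) = 1 (attained at k = 0)
  C[0][1] = min over k of (A[0][0] + B[0][1] = -4 + -3 = -7, A[0][1] + B[1][1] = 7 + 5 = 12, A[0][2] + B[2][1] = 3 + 8 = 11) = -7 (attained at k = 0)
  C[0][2] = min over k of (A[0][0] + B[0][2] = -4 + 10 = 6, A[0][1] + B[1][2] = 7 + 7 = 14, A[0][2] + B[2][2] = 3 + 2 = 5) = 5 (attained at k = 2)
  C[1][0] = min over k of (A[1][0] + B[0][0] = 5 + 5 = 10, A[1][1] + B[1][0] = -1 + 0 = -1, A[1][2] + B[2][0] = 2 + 2 = 4) = -1 (attained at k = 1)
  C[1][1] = min over k of (A[1][0] + B[0][1] = 5 + -3 = 2, A[1][1] + B[1][1] = -1 + 5 = 4, A[1][2] + B[2][1] = 2 + 8 = 10) = 2 (attained at k = 0)
  C[1][2] = min over k of (A[1][0] + B[0][2] = 5 + 10 = 15, A[1][1] + B[1][2] = -1 + 7 = 6, A[1][2] + B[2][2] = 2 + 2 = 4) = 4 (attained at k = 2)
  C[2][0] = min over k of (A[2][0] + B[0][0] = 10 + 5 = 15, A[2][1] + B[1][0] = 2 + 0 = 2, A[2][2] + B[2][0] = -3 + 2 = -1) = -1 (attained at k = 2)
  C[2][1] = min over k of (A[2][0] + B[0][1] = 10 + -3 = 7, A[2][1] + B[1][1] = 2 + 5 = 7, A[2][2] + B[2][1] = -3 + 8 = 5) = 5 (attained at k = 2)
  C[2][2] = min over k of (A[2][0] + B[0][2] = 10 + 10 = 20, A[2][1] + B[1][2] = 2 + 7 = 9, A[2][2] + B[2][2] = -3 + 2 = -1) = -1 (attained at k = 2)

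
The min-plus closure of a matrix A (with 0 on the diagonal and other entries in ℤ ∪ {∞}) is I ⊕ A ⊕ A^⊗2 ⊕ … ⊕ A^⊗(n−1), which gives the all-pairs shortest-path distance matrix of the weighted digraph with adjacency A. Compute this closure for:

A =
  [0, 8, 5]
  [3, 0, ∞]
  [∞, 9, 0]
Closure =
  [0, 8, 5]
  [3, 0, 8]
  [12, 9, 0]

This is the Floyd-Warshall all-pairs shortest-path computation. For each intermediate vertex k = 0, 1, …, 2, update dist[i][j] ← min(dist[i][j], dist[i][k] + dist[k][j]). The final matrix gives, for each (i, j), the minimum total weight of any directed path from i to j (possibly empty when i = j).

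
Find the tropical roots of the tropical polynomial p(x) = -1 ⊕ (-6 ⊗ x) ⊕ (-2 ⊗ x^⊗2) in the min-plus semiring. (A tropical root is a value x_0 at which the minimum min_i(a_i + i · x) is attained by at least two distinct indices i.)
Roots: {-4, 5}

Each tropical root is a break point of the lower envelope of the lines y = a_i + i · x (there are 3 lines, with slopes 0, 1, ..., 2). Only the lines that attain the minimum somewhere contribute to roots; other lines are dominated. Here the surviving (envelope) indices are i = 2, i = 1, i = 0.
Intersections between consecutive envelope lines give the roots: for adjacent envelope indices i < j the intersection is x = (a_i − a_j) / (j − i). Reading off the sorted break points: {-4, 5}.
Verification: at each break x_0, at least two indices attain the minimum of min_i(a_i + i · x_0).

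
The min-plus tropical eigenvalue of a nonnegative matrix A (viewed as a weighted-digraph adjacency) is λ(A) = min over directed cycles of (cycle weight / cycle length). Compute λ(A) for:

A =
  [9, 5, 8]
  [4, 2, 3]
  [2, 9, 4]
λ(A) = 2

Enumerate directed cycles and compute their means (weight / length). Sample:
  cycle 0 → 0: weight = 9, length = 1, mean = 9/1 ≈ 9.000
  cycle 1 → 1: weight = 2, length = 1, mean = 2/1 ≈ 2.000
  cycle 2 → 2: weight = 4, length = 1, mean = 4/1 ≈ 4.000
  cycle 0 → 1 → 0: weight = 9, length = 2, mean = 9/2 ≈ 4.500
  cycle 0 → 2 → 0: weight = 10, length = 2, mean = 10/2 ≈ 5.000
  cycle 1 → 0 → 1: weight = 9, length = 2, mean = 9/2 ≈ 4.500
Minimum mean = 2.000, attained e.g. along the cycle 1 → 1 with weight 2 and length 1. So λ(A) = 2/1 = 2.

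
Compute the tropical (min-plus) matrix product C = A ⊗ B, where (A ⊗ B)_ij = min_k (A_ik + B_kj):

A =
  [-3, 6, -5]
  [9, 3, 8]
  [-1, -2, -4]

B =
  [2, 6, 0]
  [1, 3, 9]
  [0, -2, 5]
A ⊗ B =
  [-5, -7, -3]
  [4, 6, 9]
  [-4, -6, -1]

Apply the min-plus product entry-by-entry:
  C[0][0] = min over k of (A[0][0] + B[0][0] = -3 + 2 = -1, A[0][1] + B[1][0] = 6 + 1 = 7, A[0][2] + B[2][0] = -5 + 0 = -5) = -5 (attained at k = 2)
  C[0][1] = min over k of (A[0][0] + B[0][1] = -3 + 6 = 3, A[0][1] + B[1][1] = 6 + 3 = 9, A[0][2] + B[2][1] = -5 + -2 = -7) = -7 (attained at k = 2)
  C[0][2] = min over k of (A[0][0] + B[0][2] = -3 + 0 = -3, A[0][1] + B[1][2] = 6 + 9 = 15, A[0][2] + B[2][2] = -5 + 5 = 0) = -3 (attained at k = 0)
  C[1][0] = min over k of (A[1][0] + B[0][0] = 9 + 2 = 11, A[1][1] + B[1][0] = 3 + 1 = 4, A[1][2] + B[2][0] = 8 + 0 = 8) = 4 (attained at k = 1)
  C[1][1] = min over k of (A[1][0] + B[0][1] = 9 + 6 = 15, A[1][1] + B[1][1] = 3 + 3 = 6, A[1][2] + B[2][1] = 8 + -2 = 6) = 6 (attained at k = 1)
  C[1][2] = min over k of (A[1][0] + B[0][2] = 9 + 0 = 9, A[1][1] + B[1][2] = 3 + 9 = 12, A[1][2] + B[2][2] = 8 + 5 = 13) = 9 (attained at k = 0)
  C[2][0] = min over k of (A[2][0] + B[0][0] = -1 + 2 = 1, A[2][1] + B[1][0] = -2 + 1 = -1, A[2][2] + B[2][0] = -4 + 0 = -4) = -4 (attained at k = 2)
  C[2][1] = min over k of (A[2][0] + B[0][1] = -1 + 6 = 5, A[2][1] + B[1][1] = -2 + 3 = 1, A[2][2] + B[2][1] = -4 + -2 = -6) = -6 (attained at k = 2)
  C[2][2] = min over k of (A[2][0] + B[0][2] = -1 + 0 = -1, A[2][1] + B[1][2] = -2 + 9 = 7, A[2][2] + B[2][2] = -4 + 5 = 1) = -1 (attained at k = 0)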